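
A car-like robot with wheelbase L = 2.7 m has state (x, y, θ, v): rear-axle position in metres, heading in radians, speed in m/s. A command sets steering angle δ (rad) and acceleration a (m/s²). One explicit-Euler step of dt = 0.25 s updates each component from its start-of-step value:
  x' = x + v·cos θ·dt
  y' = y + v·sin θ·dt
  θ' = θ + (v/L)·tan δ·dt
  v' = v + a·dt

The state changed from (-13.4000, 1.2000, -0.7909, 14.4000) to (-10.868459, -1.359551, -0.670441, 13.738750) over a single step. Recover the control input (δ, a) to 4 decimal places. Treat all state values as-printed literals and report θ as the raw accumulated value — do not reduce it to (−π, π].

δ = 0.0901, a = -2.6450

a = (v'−v)/dt = (-0.661250)/0.25 = -2.6450
Δθ = θ'−θ = 0.120459;  (v·dt/L) = 14.4000·0.25/2.7 = 1.333333
tan δ = Δθ·L/(v·dt) = 0.090344  →  δ = 0.0901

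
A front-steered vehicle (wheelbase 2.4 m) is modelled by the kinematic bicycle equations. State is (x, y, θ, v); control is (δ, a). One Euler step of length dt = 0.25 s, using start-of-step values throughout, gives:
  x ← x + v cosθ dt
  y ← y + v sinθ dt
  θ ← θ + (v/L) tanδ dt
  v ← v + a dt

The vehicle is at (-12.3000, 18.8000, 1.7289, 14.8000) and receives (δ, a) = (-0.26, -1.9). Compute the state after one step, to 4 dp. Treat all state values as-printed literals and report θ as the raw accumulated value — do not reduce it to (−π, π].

(-12.8825, 22.4539, 1.3188, 14.3250)

x' = -12.3000 + 14.8000·cos(1.7289)·0.25 = -12.8825
y' = 18.8000 + 14.8000·sin(1.7289)·0.25 = 22.4539
θ' = 1.7289 + (14.8000/2.4)·tan(-0.26)·0.25 = 1.3188
v' = 14.8000 − 1.9000·0.25 = 14.3250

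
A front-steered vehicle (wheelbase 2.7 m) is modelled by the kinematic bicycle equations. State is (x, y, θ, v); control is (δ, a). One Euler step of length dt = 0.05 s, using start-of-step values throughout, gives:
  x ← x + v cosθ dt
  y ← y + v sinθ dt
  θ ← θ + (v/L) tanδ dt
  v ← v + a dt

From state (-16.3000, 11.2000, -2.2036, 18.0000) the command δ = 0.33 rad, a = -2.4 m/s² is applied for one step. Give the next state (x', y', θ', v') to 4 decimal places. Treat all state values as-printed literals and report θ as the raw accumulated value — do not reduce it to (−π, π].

(-16.8323, 10.4743, -2.0894, 17.8800)

x' = -16.3000 + 18.0000·cos(-2.2036)·0.05 = -16.8323
y' = 11.2000 + 18.0000·sin(-2.2036)·0.05 = 10.4743
θ' = -2.2036 + (18.0000/2.7)·tan(0.33)·0.05 = -2.0894
v' = 18.0000 − 2.4000·0.05 = 17.8800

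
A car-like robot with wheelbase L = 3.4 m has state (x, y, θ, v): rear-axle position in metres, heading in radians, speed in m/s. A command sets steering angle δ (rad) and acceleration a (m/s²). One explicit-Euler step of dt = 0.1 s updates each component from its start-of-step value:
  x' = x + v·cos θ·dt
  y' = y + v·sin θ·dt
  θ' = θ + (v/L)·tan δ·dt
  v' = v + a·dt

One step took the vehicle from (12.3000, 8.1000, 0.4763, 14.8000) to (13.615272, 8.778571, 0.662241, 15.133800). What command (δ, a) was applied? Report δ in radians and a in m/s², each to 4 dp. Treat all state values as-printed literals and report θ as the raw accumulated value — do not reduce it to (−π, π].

δ = 0.4037, a = 3.3380

a = (v'−v)/dt = (0.333800)/0.1 = 3.3380
Δθ = θ'−θ = 0.185941;  (v·dt/L) = 14.8000·0.1/3.4 = 0.435294
tan δ = Δθ·L/(v·dt) = 0.427162  →  δ = 0.4037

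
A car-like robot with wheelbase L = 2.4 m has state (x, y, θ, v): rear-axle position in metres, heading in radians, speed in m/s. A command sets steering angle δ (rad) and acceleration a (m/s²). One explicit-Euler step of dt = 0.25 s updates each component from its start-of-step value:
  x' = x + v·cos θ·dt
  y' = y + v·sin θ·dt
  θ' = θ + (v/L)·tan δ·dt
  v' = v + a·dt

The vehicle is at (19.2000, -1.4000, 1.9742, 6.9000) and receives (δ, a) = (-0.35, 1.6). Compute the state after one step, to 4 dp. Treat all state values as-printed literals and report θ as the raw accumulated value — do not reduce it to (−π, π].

x' = 19.2000 + 6.9000·cos(1.9742)·0.25 = 18.5228
y' = -1.4000 + 6.9000·sin(1.9742)·0.25 = 0.1865
θ' = 1.9742 + (6.9000/2.4)·tan(-0.35)·0.25 = 1.7118
v' = 6.9000 + 1.6000·0.25 = 7.3000

(18.5228, 0.1865, 1.7118, 7.3000)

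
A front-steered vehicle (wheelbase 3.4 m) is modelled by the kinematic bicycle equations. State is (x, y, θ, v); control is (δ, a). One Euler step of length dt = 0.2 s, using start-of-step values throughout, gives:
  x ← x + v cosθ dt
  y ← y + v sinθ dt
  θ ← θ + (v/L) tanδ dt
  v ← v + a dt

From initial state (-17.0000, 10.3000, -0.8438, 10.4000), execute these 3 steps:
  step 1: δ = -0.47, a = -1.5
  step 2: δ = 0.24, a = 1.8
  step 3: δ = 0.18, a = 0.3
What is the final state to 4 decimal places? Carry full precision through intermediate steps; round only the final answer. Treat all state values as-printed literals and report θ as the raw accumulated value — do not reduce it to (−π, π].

after step 1 (δ=-0.47, a=-1.5): (-15.617573, 8.745878, -1.154556, 10.100000)
after step 2 (δ=0.24, a=1.8): (-14.800836, 6.898355, -1.009165, 10.460000)
after step 3 (δ=0.18, a=0.3): (-13.686705, 5.127712, -0.897200, 10.520000)

(-13.6867, 5.1277, -0.8972, 10.5200)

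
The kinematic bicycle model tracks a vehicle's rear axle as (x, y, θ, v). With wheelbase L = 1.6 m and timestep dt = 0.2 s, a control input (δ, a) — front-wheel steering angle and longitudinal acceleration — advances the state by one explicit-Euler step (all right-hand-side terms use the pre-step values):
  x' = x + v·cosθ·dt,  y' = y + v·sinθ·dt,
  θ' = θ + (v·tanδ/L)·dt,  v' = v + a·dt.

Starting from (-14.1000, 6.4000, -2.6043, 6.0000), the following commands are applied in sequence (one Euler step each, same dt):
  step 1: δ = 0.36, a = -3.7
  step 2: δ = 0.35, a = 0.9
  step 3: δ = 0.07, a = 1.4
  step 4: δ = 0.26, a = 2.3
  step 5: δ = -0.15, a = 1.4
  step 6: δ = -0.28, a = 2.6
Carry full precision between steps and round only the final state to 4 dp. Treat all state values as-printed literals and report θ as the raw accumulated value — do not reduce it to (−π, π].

(-17.7176, 0.6597, -2.1931, 6.9800)

after step 1 (δ=0.36, a=-3.7): (-15.130917, 5.785826, -2.321998, 5.260000)
after step 2 (δ=0.35, a=0.9): (-15.848925, 5.016951, -2.081992, 5.440000)
after step 3 (δ=0.07, a=1.4): (-16.381197, 4.068041, -2.034314, 5.720000)
after step 4 (δ=0.26, a=2.3): (-16.892676, 3.044749, -1.844108, 6.180000)
after step 5 (δ=-0.15, a=1.4): (-17.226299, 1.854627, -1.960860, 6.460000)
after step 6 (δ=-0.28, a=2.6): (-17.717579, 0.659676, -2.193060, 6.980000)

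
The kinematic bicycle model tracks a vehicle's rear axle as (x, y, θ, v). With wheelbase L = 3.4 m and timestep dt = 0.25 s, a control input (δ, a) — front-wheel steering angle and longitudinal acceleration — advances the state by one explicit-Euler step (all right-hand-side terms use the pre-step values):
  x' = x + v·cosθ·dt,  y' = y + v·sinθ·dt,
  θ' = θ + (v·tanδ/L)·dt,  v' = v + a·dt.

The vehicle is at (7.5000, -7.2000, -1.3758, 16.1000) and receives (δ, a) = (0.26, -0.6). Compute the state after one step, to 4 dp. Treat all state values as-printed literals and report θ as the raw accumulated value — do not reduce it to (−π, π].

(8.2799, -11.1487, -1.0609, 15.9500)

x' = 7.5000 + 16.1000·cos(-1.3758)·0.25 = 8.2799
y' = -7.2000 + 16.1000·sin(-1.3758)·0.25 = -11.1487
θ' = -1.3758 + (16.1000/3.4)·tan(0.26)·0.25 = -1.0609
v' = 16.1000 − 0.6000·0.25 = 15.9500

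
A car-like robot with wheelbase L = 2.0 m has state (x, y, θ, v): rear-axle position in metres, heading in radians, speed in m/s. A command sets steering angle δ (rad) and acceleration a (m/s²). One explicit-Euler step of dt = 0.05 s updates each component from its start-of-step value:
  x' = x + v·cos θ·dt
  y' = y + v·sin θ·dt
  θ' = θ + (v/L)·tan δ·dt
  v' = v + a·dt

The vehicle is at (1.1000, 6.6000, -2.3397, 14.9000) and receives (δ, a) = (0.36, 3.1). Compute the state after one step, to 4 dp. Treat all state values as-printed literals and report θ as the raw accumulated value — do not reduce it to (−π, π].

x' = 1.1000 + 14.9000·cos(-2.3397)·0.05 = 0.5820
y' = 6.6000 + 14.9000·sin(-2.3397)·0.05 = 6.0646
θ' = -2.3397 + (14.9000/2.0)·tan(0.36)·0.05 = -2.1995
v' = 14.9000 + 3.1000·0.05 = 15.0550

(0.5820, 6.0646, -2.1995, 15.0550)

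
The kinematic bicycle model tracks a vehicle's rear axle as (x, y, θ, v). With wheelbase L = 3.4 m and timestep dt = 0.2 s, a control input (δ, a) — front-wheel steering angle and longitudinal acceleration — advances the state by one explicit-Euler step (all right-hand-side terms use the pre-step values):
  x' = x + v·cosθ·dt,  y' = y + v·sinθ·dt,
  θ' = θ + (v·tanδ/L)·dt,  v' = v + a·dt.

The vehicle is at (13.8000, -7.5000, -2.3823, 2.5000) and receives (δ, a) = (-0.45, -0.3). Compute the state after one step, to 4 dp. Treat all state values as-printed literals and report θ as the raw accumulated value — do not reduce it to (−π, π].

x' = 13.8000 + 2.5000·cos(-2.3823)·0.2 = 13.4373
y' = -7.5000 + 2.5000·sin(-2.3823)·0.2 = -7.8442
θ' = -2.3823 + (2.5000/3.4)·tan(-0.45)·0.2 = -2.4533
v' = 2.5000 − 0.3000·0.2 = 2.4400

(13.4373, -7.8442, -2.4533, 2.4400)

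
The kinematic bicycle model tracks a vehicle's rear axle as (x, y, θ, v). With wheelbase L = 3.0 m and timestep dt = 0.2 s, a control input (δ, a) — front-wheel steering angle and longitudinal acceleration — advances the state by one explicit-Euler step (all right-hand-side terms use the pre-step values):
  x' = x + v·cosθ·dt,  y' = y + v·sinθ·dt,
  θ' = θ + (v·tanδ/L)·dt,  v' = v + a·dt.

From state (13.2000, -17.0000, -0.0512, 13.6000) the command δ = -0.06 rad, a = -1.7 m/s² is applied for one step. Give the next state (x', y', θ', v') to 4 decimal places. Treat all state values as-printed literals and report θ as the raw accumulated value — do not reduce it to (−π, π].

x' = 13.2000 + 13.6000·cos(-0.0512)·0.2 = 15.9164
y' = -17.0000 + 13.6000·sin(-0.0512)·0.2 = -17.1392
θ' = -0.0512 + (13.6000/3.0)·tan(-0.06)·0.2 = -0.1057
v' = 13.6000 − 1.7000·0.2 = 13.2600

(15.9164, -17.1392, -0.1057, 13.2600)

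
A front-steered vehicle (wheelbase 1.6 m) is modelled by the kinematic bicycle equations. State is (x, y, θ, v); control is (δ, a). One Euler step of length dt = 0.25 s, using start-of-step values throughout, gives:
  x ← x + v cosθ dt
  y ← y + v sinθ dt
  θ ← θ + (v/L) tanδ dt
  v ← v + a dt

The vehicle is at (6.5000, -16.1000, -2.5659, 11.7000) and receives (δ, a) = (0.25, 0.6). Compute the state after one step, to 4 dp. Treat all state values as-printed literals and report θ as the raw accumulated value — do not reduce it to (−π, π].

x' = 6.5000 + 11.7000·cos(-2.5659)·0.25 = 4.0465
y' = -16.1000 + 11.7000·sin(-2.5659)·0.25 = -17.6924
θ' = -2.5659 + (11.7000/1.6)·tan(0.25)·0.25 = -2.0991
v' = 11.7000 + 0.6000·0.25 = 11.8500

(4.0465, -17.6924, -2.0991, 11.8500)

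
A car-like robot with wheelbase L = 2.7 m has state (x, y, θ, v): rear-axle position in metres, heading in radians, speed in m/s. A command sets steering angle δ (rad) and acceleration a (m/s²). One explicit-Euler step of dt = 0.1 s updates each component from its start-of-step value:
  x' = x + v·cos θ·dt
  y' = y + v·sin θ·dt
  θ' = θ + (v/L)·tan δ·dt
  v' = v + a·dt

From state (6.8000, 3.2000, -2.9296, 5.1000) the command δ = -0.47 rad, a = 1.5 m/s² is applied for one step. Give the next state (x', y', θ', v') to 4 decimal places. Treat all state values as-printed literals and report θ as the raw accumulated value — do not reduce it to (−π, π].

(6.3014, 3.0927, -3.0255, 5.2500)

x' = 6.8000 + 5.1000·cos(-2.9296)·0.1 = 6.3014
y' = 3.2000 + 5.1000·sin(-2.9296)·0.1 = 3.0927
θ' = -2.9296 + (5.1000/2.7)·tan(-0.47)·0.1 = -3.0255
v' = 5.1000 + 1.5000·0.1 = 5.2500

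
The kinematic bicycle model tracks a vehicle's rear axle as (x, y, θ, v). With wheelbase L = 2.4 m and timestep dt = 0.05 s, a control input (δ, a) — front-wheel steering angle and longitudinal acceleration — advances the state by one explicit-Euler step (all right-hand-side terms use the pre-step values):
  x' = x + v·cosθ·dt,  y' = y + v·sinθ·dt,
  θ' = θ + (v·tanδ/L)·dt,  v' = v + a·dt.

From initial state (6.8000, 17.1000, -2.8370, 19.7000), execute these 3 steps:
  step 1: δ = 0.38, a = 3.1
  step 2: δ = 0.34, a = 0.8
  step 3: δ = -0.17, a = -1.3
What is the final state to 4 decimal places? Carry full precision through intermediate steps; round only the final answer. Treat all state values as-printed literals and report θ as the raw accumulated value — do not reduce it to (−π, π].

(4.1620, 15.7825, -2.5979, 19.8300)

after step 1 (δ=0.38, a=3.1): (5.860340, 16.804594, -2.673074, 19.855000)
after step 2 (δ=0.34, a=0.8): (4.974571, 16.356303, -2.526753, 19.895000)
after step 3 (δ=-0.17, a=-1.3): (4.161994, 15.782504, -2.597901, 19.830000)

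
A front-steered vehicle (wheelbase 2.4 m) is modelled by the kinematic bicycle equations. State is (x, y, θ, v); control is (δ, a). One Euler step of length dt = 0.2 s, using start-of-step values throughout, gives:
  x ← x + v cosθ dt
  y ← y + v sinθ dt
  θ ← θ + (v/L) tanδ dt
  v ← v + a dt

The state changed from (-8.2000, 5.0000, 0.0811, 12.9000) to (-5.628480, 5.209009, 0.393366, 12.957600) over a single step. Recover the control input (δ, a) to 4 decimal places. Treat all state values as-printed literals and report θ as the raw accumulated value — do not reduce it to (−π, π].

δ = 0.2827, a = 0.2880

a = (v'−v)/dt = (0.057600)/0.2 = 0.2880
Δθ = θ'−θ = 0.312266;  (v·dt/L) = 12.9000·0.2/2.4 = 1.075000
tan δ = Δθ·L/(v·dt) = 0.290480  →  δ = 0.2827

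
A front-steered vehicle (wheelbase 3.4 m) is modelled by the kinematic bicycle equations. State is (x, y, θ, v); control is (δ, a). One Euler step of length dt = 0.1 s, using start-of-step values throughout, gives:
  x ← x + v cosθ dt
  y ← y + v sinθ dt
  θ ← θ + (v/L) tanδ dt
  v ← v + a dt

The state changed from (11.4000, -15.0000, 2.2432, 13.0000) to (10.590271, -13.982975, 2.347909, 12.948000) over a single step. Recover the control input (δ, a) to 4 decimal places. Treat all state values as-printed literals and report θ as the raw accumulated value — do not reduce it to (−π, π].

δ = 0.2673, a = -0.5200

a = (v'−v)/dt = (-0.052000)/0.1 = -0.5200
Δθ = θ'−θ = 0.104709;  (v·dt/L) = 13.0000·0.1/3.4 = 0.382353
tan δ = Δθ·L/(v·dt) = 0.273854  →  δ = 0.2673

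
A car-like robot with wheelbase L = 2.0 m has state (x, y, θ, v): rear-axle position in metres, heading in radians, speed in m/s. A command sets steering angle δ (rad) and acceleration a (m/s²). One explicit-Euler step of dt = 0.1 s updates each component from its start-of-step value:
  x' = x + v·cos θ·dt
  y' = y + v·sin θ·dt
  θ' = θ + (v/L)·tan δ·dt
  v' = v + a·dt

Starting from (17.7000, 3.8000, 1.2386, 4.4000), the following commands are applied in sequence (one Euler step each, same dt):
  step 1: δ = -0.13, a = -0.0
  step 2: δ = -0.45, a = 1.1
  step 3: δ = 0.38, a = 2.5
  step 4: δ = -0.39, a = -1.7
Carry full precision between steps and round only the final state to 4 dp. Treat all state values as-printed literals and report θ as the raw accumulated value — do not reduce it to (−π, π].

after step 1 (δ=-0.13, a=-0.0): (17.843493, 4.215944, 1.209838, 4.400000)
after step 2 (δ=-0.45, a=1.1): (17.998888, 4.627590, 1.103566, 4.510000)
after step 3 (δ=0.38, a=2.5): (18.202026, 5.030252, 1.193633, 4.760000)
after step 4 (δ=-0.39, a=-1.7): (18.377329, 5.472795, 1.095802, 4.590000)

(18.3773, 5.4728, 1.0958, 4.5900)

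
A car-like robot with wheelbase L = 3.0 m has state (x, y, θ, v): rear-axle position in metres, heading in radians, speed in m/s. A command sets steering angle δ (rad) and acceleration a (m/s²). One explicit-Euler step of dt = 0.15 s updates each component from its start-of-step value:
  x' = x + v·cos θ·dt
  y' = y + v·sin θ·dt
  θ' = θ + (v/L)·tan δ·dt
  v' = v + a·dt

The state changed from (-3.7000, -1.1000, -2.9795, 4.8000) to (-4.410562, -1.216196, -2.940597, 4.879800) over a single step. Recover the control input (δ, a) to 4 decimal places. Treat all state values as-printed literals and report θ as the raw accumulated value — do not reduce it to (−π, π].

a = (v'−v)/dt = (0.079800)/0.15 = 0.5320
Δθ = θ'−θ = 0.038903;  (v·dt/L) = 4.8000·0.15/3.0 = 0.240000
tan δ = Δθ·L/(v·dt) = 0.162096  →  δ = 0.1607

δ = 0.1607, a = 0.5320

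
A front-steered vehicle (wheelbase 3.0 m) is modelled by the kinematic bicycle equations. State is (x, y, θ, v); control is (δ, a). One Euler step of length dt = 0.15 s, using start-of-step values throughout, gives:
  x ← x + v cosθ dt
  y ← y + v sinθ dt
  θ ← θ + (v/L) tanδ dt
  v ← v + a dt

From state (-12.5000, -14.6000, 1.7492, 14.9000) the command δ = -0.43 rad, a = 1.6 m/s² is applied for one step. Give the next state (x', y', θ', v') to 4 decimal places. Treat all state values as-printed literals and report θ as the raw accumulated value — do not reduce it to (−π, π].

(-12.8966, -12.4005, 1.4075, 15.1400)

x' = -12.5000 + 14.9000·cos(1.7492)·0.15 = -12.8966
y' = -14.6000 + 14.9000·sin(1.7492)·0.15 = -12.4005
θ' = 1.7492 + (14.9000/3.0)·tan(-0.43)·0.15 = 1.4075
v' = 14.9000 + 1.6000·0.15 = 15.1400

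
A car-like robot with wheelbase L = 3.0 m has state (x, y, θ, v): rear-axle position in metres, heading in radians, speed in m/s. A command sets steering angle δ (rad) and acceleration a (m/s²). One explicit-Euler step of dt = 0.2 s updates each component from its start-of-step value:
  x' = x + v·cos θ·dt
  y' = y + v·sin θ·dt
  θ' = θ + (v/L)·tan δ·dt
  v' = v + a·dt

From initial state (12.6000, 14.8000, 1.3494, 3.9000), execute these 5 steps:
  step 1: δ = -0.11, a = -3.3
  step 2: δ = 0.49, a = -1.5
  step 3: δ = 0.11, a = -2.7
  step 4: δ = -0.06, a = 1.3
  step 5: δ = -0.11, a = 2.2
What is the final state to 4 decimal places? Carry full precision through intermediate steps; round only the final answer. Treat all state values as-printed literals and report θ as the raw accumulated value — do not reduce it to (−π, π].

(13.1302, 17.7764, 1.4283, 3.1000)

after step 1 (δ=-0.11, a=-3.3): (12.771282, 15.560962, 1.320684, 3.240000)
after step 2 (δ=0.49, a=-1.5): (12.931670, 16.188799, 1.435896, 2.940000)
after step 3 (δ=0.11, a=-2.7): (13.010751, 16.771457, 1.457543, 2.400000)
after step 4 (δ=-0.06, a=1.3): (13.064996, 17.248382, 1.447932, 2.660000)
after step 5 (δ=-0.11, a=2.2): (13.130196, 17.776371, 1.428346, 3.100000)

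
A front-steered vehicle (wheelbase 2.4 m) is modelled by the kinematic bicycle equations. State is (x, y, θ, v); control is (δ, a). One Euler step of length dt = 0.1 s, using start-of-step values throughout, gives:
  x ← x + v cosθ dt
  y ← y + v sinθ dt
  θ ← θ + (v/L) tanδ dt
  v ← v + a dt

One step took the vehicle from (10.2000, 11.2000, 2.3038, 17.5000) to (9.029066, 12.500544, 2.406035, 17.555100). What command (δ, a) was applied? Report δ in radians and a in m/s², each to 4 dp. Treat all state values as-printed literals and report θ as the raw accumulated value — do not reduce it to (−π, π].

δ = 0.1393, a = 0.5510

a = (v'−v)/dt = (0.055100)/0.1 = 0.5510
Δθ = θ'−θ = 0.102235;  (v·dt/L) = 17.5000·0.1/2.4 = 0.729167
tan δ = Δθ·L/(v·dt) = 0.140208  →  δ = 0.1393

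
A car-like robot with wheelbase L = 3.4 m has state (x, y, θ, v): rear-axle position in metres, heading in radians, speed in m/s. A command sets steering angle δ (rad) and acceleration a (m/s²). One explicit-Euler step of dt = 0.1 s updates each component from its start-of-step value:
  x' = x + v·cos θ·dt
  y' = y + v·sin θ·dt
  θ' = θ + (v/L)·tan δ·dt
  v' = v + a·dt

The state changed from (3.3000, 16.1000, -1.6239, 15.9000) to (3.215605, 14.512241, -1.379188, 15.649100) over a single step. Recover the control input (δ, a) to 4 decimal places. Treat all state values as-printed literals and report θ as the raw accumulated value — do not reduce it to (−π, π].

δ = 0.4821, a = -2.5090

a = (v'−v)/dt = (-0.250900)/0.1 = -2.5090
Δθ = θ'−θ = 0.244712;  (v·dt/L) = 15.9000·0.1/3.4 = 0.467647
tan δ = Δθ·L/(v·dt) = 0.523284  →  δ = 0.4821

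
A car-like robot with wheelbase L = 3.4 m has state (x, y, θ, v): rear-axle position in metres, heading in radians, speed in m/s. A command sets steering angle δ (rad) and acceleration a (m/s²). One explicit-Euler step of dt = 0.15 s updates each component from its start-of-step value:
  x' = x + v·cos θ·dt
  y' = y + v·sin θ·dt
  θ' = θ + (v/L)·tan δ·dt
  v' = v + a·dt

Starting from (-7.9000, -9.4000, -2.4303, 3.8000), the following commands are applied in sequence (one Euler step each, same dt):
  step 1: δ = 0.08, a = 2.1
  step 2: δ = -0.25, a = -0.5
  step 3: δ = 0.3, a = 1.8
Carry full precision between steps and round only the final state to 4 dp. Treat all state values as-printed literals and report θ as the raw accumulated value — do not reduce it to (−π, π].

(-9.2657, -10.5616, -2.4081, 4.3100)

after step 1 (δ=0.08, a=2.1): (-8.331786, -9.772104, -2.416860, 4.115000)
after step 2 (δ=-0.25, a=-0.5): (-8.793906, -10.181301, -2.463215, 4.040000)
after step 3 (δ=0.3, a=1.8): (-9.265733, -10.561584, -2.408081, 4.310000)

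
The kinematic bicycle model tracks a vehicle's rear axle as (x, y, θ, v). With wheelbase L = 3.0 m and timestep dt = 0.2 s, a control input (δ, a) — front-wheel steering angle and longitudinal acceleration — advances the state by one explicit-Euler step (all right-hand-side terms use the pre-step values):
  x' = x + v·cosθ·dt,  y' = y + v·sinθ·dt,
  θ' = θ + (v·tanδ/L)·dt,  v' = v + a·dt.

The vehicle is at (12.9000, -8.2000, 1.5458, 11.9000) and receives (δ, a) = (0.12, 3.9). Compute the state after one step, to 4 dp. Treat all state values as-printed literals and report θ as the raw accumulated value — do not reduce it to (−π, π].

(12.9595, -5.8207, 1.6415, 12.6800)

x' = 12.9000 + 11.9000·cos(1.5458)·0.2 = 12.9595
y' = -8.2000 + 11.9000·sin(1.5458)·0.2 = -5.8207
θ' = 1.5458 + (11.9000/3.0)·tan(0.12)·0.2 = 1.6415
v' = 11.9000 + 3.9000·0.2 = 12.6800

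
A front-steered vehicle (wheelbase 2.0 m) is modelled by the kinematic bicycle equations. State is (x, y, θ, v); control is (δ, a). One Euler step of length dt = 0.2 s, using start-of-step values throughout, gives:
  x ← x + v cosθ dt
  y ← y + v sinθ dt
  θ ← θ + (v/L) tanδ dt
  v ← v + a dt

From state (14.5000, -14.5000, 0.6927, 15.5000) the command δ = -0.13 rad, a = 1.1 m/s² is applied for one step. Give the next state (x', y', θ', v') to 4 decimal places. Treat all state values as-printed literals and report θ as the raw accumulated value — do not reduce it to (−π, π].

x' = 14.5000 + 15.5000·cos(0.6927)·0.2 = 16.8855
y' = -14.5000 + 15.5000·sin(0.6927)·0.2 = -12.5203
θ' = 0.6927 + (15.5000/2.0)·tan(-0.13)·0.2 = 0.4901
v' = 15.5000 + 1.1000·0.2 = 15.7200

(16.8855, -12.5203, 0.4901, 15.7200)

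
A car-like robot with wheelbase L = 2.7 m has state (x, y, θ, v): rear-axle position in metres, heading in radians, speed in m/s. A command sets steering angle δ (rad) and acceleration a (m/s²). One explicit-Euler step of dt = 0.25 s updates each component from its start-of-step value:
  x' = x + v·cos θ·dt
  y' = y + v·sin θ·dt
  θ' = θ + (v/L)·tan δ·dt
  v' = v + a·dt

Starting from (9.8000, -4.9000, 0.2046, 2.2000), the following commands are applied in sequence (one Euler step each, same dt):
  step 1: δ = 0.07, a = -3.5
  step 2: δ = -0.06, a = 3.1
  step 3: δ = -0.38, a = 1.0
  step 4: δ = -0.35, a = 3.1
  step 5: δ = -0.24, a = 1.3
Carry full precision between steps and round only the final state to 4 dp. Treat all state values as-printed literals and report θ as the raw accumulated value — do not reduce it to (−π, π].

(12.5375, -4.4852, -0.0164, 3.4500)

after step 1 (δ=0.07, a=-3.5): (10.338528, -4.788253, 0.218883, 1.325000)
after step 2 (δ=-0.06, a=3.1): (10.661875, -4.716326, 0.211513, 2.100000)
after step 3 (δ=-0.38, a=1.0): (11.175175, -4.606108, 0.133849, 2.350000)
after step 4 (δ=-0.35, a=3.1): (11.757420, -4.527706, 0.054422, 3.125000)
after step 5 (δ=-0.24, a=1.3): (12.537514, -4.485211, -0.016388, 3.450000)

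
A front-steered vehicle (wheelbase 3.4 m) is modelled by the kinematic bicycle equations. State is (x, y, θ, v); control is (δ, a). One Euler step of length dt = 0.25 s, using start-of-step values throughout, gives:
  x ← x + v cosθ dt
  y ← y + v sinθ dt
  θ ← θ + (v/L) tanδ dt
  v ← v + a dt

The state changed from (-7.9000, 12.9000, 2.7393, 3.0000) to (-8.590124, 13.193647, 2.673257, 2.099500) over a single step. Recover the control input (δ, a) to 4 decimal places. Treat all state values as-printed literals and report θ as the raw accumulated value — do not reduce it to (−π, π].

δ = -0.2909, a = -3.6020

a = (v'−v)/dt = (-0.900500)/0.25 = -3.6020
Δθ = θ'−θ = -0.066043;  (v·dt/L) = 3.0000·0.25/3.4 = 0.220588
tan δ = Δθ·L/(v·dt) = -0.299395  →  δ = -0.2909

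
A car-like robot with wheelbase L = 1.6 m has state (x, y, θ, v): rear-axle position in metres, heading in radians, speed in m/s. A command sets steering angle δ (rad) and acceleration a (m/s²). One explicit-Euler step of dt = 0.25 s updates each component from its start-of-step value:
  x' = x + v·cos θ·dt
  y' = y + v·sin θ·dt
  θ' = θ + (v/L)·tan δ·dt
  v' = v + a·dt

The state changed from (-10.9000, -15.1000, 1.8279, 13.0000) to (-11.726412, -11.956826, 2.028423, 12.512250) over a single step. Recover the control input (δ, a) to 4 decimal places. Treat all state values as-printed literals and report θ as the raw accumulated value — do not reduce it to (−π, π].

δ = 0.0984, a = -1.9510

a = (v'−v)/dt = (-0.487750)/0.25 = -1.9510
Δθ = θ'−θ = 0.200523;  (v·dt/L) = 13.0000·0.25/1.6 = 2.031250
tan δ = Δθ·L/(v·dt) = 0.098719  →  δ = 0.0984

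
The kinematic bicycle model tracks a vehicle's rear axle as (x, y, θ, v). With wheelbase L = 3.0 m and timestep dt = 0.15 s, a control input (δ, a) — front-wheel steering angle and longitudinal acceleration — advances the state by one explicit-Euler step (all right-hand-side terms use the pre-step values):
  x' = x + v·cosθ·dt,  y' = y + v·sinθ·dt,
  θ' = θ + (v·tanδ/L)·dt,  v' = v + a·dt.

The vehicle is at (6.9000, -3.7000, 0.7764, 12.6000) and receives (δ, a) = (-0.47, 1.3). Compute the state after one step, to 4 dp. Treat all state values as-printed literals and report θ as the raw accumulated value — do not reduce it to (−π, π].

x' = 6.9000 + 12.6000·cos(0.7764)·0.15 = 8.2484
y' = -3.7000 + 12.6000·sin(0.7764)·0.15 = -2.3756
θ' = 0.7764 + (12.6000/3.0)·tan(-0.47)·0.15 = 0.4564
v' = 12.6000 + 1.3000·0.15 = 12.7950

(8.2484, -2.3756, 0.4564, 12.7950)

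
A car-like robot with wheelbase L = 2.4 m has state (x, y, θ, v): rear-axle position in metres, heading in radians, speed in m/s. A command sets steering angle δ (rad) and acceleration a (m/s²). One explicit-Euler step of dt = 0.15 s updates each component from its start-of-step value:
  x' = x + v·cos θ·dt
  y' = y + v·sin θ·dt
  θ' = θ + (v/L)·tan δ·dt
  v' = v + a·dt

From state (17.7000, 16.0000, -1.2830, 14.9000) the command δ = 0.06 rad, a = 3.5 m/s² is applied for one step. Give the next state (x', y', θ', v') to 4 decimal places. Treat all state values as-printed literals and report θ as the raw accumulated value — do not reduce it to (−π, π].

x' = 17.7000 + 14.9000·cos(-1.2830)·0.15 = 18.3344
y' = 16.0000 + 14.9000·sin(-1.2830)·0.15 = 13.8569
θ' = -1.2830 + (14.9000/2.4)·tan(0.06)·0.15 = -1.2271
v' = 14.9000 + 3.5000·0.15 = 15.4250

(18.3344, 13.8569, -1.2271, 15.4250)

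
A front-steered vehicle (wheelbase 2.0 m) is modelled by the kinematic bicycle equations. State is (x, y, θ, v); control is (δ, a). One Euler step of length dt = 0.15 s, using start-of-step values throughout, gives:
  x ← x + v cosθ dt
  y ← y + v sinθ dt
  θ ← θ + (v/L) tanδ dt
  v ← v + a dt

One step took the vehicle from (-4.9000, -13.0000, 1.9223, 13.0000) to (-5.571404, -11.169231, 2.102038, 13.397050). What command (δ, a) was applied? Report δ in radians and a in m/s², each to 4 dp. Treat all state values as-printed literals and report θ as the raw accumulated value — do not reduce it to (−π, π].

δ = 0.1823, a = 2.6470

a = (v'−v)/dt = (0.397050)/0.15 = 2.6470
Δθ = θ'−θ = 0.179738;  (v·dt/L) = 13.0000·0.15/2.0 = 0.975000
tan δ = Δθ·L/(v·dt) = 0.184347  →  δ = 0.1823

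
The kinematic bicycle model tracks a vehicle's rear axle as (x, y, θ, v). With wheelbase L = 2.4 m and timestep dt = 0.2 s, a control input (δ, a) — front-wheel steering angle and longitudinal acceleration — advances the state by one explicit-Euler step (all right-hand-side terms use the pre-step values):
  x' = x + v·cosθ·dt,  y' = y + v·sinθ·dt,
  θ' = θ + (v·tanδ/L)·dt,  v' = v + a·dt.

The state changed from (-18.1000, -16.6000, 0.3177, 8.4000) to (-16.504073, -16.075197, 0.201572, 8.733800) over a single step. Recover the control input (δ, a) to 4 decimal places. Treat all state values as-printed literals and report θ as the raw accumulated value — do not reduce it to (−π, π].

δ = -0.1644, a = 1.6690

a = (v'−v)/dt = (0.333800)/0.2 = 1.6690
Δθ = θ'−θ = -0.116128;  (v·dt/L) = 8.4000·0.2/2.4 = 0.700000
tan δ = Δθ·L/(v·dt) = -0.165897  →  δ = -0.1644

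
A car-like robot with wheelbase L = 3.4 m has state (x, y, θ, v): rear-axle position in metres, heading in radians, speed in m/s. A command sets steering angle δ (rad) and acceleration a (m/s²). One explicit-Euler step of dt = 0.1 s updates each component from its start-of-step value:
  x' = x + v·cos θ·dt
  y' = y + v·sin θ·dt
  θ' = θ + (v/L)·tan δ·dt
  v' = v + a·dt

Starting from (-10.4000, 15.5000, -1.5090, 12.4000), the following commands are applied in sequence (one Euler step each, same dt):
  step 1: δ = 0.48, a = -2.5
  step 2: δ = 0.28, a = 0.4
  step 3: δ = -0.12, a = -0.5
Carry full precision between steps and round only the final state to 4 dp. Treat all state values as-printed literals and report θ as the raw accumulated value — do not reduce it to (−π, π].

after step 1 (δ=0.48, a=-2.5): (-10.323421, 14.262367, -1.319130, 12.150000)
after step 2 (δ=0.28, a=0.4): (-10.020864, 13.085641, -1.216372, 12.190000)
after step 3 (δ=-0.12, a=-0.5): (-9.597810, 11.942406, -1.259603, 12.140000)

(-9.5978, 11.9424, -1.2596, 12.1400)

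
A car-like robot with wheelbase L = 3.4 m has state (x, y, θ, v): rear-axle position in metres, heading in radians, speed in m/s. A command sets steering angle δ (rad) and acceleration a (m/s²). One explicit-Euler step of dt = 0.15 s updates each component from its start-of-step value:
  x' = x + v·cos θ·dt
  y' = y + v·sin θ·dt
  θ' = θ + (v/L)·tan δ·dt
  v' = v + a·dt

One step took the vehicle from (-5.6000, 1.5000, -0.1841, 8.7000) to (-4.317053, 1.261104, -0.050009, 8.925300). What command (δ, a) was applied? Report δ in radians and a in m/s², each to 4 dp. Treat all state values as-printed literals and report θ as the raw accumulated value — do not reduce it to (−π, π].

a = (v'−v)/dt = (0.225300)/0.15 = 1.5020
Δθ = θ'−θ = 0.134091;  (v·dt/L) = 8.7000·0.15/3.4 = 0.383824
tan δ = Δθ·L/(v·dt) = 0.349356  →  δ = 0.3361

δ = 0.3361, a = 1.5020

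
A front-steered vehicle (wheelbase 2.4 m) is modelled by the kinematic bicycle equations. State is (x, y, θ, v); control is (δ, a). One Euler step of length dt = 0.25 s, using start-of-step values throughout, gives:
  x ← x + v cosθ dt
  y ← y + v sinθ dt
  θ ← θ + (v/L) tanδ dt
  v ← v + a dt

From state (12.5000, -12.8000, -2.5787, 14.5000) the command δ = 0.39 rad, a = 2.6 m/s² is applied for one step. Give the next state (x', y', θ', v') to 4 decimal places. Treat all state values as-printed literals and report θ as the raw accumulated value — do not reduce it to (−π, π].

x' = 12.5000 + 14.5000·cos(-2.5787)·0.25 = 9.4343
y' = -12.8000 + 14.5000·sin(-2.5787)·0.25 = -14.7344
θ' = -2.5787 + (14.5000/2.4)·tan(0.39)·0.25 = -1.9578
v' = 14.5000 + 2.6000·0.25 = 15.1500

(9.4343, -14.7344, -1.9578, 15.1500)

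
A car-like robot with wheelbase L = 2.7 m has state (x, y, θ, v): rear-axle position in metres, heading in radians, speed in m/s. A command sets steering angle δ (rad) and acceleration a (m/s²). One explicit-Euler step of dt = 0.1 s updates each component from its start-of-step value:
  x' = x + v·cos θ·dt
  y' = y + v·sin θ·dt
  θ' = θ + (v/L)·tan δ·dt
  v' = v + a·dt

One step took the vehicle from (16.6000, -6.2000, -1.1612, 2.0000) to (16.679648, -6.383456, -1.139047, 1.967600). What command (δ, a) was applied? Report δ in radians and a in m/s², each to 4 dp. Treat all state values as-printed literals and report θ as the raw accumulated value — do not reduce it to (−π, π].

δ = 0.2906, a = -0.3240

a = (v'−v)/dt = (-0.032400)/0.1 = -0.3240
Δθ = θ'−θ = 0.022153;  (v·dt/L) = 2.0000·0.1/2.7 = 0.074074
tan δ = Δθ·L/(v·dt) = 0.299066  →  δ = 0.2906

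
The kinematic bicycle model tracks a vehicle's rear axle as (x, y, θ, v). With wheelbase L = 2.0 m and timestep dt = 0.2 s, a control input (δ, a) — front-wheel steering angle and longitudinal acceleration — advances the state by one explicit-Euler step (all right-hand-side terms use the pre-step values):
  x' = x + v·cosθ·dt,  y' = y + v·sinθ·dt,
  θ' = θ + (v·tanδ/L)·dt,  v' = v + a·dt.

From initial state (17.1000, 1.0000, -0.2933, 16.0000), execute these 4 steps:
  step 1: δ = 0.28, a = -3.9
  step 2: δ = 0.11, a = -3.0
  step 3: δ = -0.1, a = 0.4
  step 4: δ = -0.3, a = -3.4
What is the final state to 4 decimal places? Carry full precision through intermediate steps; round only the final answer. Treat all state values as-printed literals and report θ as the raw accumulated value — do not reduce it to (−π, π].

after step 1 (δ=0.28, a=-3.9): (20.163344, 0.074839, 0.166787, 15.220000)
after step 2 (δ=0.11, a=-3.0): (23.165103, 0.580188, 0.334885, 14.620000)
after step 3 (δ=-0.1, a=0.4): (25.926669, 1.541192, 0.188196, 14.700000)
after step 4 (δ=-0.3, a=-3.4): (28.814758, 2.091229, -0.266528, 14.020000)

(28.8148, 2.0912, -0.2665, 14.0200)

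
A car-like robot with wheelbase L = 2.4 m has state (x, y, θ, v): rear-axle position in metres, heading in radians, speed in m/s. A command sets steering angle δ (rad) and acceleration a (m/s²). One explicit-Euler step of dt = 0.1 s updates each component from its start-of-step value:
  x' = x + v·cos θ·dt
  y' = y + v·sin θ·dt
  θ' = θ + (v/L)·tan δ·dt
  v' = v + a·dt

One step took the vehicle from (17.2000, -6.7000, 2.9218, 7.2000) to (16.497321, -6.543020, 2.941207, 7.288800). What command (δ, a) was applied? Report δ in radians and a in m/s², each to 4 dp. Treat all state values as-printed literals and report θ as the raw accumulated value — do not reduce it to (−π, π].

a = (v'−v)/dt = (0.088800)/0.1 = 0.8880
Δθ = θ'−θ = 0.019407;  (v·dt/L) = 7.2000·0.1/2.4 = 0.300000
tan δ = Δθ·L/(v·dt) = 0.064690  →  δ = 0.0646

δ = 0.0646, a = 0.8880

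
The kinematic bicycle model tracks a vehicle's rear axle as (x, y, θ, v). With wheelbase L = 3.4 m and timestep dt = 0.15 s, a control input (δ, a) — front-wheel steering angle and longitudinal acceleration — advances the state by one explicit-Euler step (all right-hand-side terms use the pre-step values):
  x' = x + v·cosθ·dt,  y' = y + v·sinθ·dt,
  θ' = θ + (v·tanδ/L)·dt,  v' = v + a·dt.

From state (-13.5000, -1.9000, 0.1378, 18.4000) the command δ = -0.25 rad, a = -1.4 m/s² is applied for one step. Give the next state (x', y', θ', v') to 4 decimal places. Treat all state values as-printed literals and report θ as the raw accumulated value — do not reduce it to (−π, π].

x' = -13.5000 + 18.4000·cos(0.1378)·0.15 = -10.7662
y' = -1.9000 + 18.4000·sin(0.1378)·0.15 = -1.5209
θ' = 0.1378 + (18.4000/3.4)·tan(-0.25)·0.15 = -0.0695
v' = 18.4000 − 1.4000·0.15 = 18.1900

(-10.7662, -1.5209, -0.0695, 18.1900)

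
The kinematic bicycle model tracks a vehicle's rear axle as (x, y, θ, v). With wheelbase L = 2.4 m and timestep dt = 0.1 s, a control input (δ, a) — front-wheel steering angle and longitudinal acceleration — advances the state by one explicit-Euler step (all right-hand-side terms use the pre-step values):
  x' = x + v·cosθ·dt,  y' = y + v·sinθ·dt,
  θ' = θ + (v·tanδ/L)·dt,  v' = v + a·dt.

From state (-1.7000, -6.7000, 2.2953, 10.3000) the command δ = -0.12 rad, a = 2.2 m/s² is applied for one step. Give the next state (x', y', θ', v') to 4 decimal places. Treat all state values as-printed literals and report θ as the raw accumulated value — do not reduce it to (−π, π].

x' = -1.7000 + 10.3000·cos(2.2953)·0.1 = -2.3826
y' = -6.7000 + 10.3000·sin(2.2953)·0.1 = -5.9287
θ' = 2.2953 + (10.3000/2.4)·tan(-0.12)·0.1 = 2.2436
v' = 10.3000 + 2.2000·0.1 = 10.5200

(-2.3826, -5.9287, 2.2436, 10.5200)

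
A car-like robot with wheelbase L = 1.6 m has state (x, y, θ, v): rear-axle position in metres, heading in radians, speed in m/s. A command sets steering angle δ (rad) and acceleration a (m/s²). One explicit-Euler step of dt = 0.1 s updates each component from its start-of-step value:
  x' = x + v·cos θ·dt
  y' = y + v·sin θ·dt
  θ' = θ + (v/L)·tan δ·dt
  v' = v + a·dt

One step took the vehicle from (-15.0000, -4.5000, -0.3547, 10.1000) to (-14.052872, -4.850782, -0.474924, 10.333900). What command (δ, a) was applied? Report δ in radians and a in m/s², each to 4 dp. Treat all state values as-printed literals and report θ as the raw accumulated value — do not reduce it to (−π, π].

δ = -0.1882, a = 2.3390

a = (v'−v)/dt = (0.233900)/0.1 = 2.3390
Δθ = θ'−θ = -0.120224;  (v·dt/L) = 10.1000·0.1/1.6 = 0.631250
tan δ = Δθ·L/(v·dt) = -0.190454  →  δ = -0.1882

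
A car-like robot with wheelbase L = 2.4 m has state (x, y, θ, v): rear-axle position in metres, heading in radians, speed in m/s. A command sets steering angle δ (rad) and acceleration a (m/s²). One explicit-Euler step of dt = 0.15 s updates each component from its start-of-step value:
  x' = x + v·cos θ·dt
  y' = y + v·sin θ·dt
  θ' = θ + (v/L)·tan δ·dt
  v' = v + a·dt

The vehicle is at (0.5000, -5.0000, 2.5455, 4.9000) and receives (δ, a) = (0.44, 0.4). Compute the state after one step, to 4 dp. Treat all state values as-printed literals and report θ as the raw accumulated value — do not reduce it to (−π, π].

(-0.1082, -4.5874, 2.6897, 4.9600)

x' = 0.5000 + 4.9000·cos(2.5455)·0.15 = -0.1082
y' = -5.0000 + 4.9000·sin(2.5455)·0.15 = -4.5874
θ' = 2.5455 + (4.9000/2.4)·tan(0.44)·0.15 = 2.6897
v' = 4.9000 + 0.4000·0.15 = 4.9600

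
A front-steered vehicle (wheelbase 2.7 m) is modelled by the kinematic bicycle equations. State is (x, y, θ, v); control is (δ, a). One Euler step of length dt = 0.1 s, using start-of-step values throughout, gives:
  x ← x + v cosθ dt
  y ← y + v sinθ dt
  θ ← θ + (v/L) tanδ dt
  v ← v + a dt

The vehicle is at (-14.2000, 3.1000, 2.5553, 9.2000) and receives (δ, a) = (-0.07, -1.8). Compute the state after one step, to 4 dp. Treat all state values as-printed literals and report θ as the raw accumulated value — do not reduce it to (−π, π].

(-14.9664, 3.6090, 2.5314, 9.0200)

x' = -14.2000 + 9.2000·cos(2.5553)·0.1 = -14.9664
y' = 3.1000 + 9.2000·sin(2.5553)·0.1 = 3.6090
θ' = 2.5553 + (9.2000/2.7)·tan(-0.07)·0.1 = 2.5314
v' = 9.2000 − 1.8000·0.1 = 9.0200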